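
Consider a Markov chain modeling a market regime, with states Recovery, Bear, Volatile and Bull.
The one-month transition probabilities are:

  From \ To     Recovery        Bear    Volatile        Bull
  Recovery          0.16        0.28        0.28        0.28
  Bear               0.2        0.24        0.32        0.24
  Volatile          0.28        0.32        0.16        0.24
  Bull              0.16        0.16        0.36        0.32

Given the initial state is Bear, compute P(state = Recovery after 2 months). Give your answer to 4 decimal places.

0.2080

Propagate the distribution vector 2 months from Bear.
After 0 months: (0.0000, 1.0000, 0.0000, 0.0000)
After 1 month: (0.2000, 0.2400, 0.3200, 0.2400)
After 2 months: (0.2080, 0.2544, 0.2704, 0.2672)
P(in Recovery after 2 months) = 0.2080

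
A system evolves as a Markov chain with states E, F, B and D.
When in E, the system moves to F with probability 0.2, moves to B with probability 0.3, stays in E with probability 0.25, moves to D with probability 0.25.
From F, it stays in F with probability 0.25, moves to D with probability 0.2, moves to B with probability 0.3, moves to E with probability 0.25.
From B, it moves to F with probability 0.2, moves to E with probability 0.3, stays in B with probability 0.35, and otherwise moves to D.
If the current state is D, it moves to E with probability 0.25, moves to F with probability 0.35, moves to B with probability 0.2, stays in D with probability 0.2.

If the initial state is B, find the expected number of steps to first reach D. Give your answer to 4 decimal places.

5.3165

Let t(s) be the expected number of steps to first reach D from state s, with t(D) = 0. Conditioning on the first step:
t(E) = 1 + 0.25·t(E) + 0.2·t(F) + 0.3·t(B)
t(F) = 1 + 0.25·t(E) + 0.25·t(F) + 0.3·t(B)
t(B) = 1 + 0.3·t(E) + 0.2·t(F) + 0.35·t(B)
Solving: t(E) = 4.8101, t(F) = 5.0633, t(B) = 5.3165.
Expected steps from B to D: 5.3165.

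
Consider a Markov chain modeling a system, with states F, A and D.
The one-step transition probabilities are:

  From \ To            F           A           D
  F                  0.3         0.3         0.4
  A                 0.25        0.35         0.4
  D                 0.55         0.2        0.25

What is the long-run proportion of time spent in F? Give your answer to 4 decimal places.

Let the stationary distribution be π with π = πP and π_1 + π_2 + π_3 = 1.
π_1 = 0.3·π_1 + 0.25·π_2 + 0.55·π_3
π_2 = 0.3·π_1 + 0.35·π_2 + 0.2·π_3
Solving with the normalization constraint gives π = (0.3730, 0.2792, 0.3478).
So the stationary probability of F is 0.3730.

0.3730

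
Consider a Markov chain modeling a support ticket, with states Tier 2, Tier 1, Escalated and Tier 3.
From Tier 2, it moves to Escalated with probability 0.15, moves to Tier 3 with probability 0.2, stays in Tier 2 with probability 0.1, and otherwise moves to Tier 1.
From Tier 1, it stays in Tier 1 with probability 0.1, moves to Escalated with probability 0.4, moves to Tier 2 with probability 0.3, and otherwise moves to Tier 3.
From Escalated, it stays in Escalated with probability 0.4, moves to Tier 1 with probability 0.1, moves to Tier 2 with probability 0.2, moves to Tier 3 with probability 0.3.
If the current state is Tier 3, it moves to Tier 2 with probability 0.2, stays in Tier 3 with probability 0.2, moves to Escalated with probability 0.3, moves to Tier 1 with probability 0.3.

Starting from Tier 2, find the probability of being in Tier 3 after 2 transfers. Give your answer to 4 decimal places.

Propagate the distribution vector 2 transfers from Tier 2.
After 0 transfers: (1.0000, 0.0000, 0.0000, 0.0000)
After 1 transfer: (0.1000, 0.5500, 0.1500, 0.2000)
After 2 transfers: (0.2450, 0.1850, 0.3550, 0.2150)
P(in Tier 3 after 2 transfers) = 0.2150

0.2150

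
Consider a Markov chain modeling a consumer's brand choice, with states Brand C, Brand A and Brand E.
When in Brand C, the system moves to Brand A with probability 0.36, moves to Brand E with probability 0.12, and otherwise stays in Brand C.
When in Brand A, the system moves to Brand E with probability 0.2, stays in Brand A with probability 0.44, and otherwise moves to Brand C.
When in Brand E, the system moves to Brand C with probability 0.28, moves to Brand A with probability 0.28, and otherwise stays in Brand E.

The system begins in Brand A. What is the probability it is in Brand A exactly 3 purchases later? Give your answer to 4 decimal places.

Propagate the distribution vector 3 purchases from Brand A.
After 0 purchases: (0.0000, 1.0000, 0.0000)
After 1 purchase: (0.3600, 0.4400, 0.2000)
After 2 purchases: (0.4016, 0.3792, 0.2192)
After 3 purchases: (0.4067, 0.3728, 0.2205)
P(in Brand A after 3 purchases) = 0.3728

0.3728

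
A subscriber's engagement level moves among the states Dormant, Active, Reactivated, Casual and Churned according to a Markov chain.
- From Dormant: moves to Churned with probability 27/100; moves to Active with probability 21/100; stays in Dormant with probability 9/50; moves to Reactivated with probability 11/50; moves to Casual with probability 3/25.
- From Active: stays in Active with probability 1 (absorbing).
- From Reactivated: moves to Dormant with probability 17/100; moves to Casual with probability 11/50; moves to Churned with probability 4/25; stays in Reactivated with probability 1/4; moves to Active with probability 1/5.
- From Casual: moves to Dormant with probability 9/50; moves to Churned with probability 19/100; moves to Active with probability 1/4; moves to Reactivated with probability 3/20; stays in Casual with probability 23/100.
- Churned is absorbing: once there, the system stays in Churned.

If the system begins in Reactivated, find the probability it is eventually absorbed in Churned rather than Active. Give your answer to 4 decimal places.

0.4664

Let h(s) be the probability of absorption at Churned starting from transient state s. Then h(Churned) = 1 and h(Active) = 0. By first-step analysis:
h(Dormant) = 0.18·h(Dormant) + 0.21·0 + 0.22·h(Reactivated) + 0.12·h(Casual) + 0.27·1
h(Reactivated) = 0.17·h(Dormant) + 0.2·0 + 0.25·h(Reactivated) + 0.22·h(Casual) + 0.16·1
h(Casual) = 0.18·h(Dormant) + 0.25·0 + 0.15·h(Reactivated) + 0.23·h(Casual) + 0.19·1
Solving: h(Dormant) = 0.5216, h(Reactivated) = 0.4664, h(Casual) = 0.4595.
Starting from Reactivated, the probability is 0.4664.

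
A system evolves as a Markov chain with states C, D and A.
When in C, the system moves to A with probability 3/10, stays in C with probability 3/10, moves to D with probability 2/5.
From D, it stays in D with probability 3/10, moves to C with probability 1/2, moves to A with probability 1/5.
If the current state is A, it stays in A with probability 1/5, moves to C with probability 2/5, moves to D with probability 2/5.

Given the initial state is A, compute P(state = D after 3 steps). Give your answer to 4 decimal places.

Propagate the distribution vector 3 steps from A.
After 0 steps: (0.0000, 0.0000, 1.0000)
After 1 step: (0.4000, 0.4000, 0.2000)
After 2 steps: (0.4000, 0.3600, 0.2400)
After 3 steps: (0.3960, 0.3640, 0.2400)
P(in D after 3 steps) = 0.3640

0.3640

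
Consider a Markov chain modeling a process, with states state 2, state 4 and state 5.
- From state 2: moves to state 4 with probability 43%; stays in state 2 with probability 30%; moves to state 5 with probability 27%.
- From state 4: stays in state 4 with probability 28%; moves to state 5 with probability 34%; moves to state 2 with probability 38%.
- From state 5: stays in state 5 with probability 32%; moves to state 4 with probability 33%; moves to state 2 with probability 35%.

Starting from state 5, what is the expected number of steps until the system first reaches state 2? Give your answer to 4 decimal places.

Let t(s) be the expected number of steps to first reach state 2 from state s, with t(state 2) = 0. Conditioning on the first step:
t(state 4) = 1 + 0.28·t(state 4) + 0.34·t(state 5)
t(state 5) = 1 + 0.33·t(state 4) + 0.32·t(state 5)
Solving: t(state 4) = 2.7027, t(state 5) = 2.7822.
Expected steps from state 5 to state 2: 2.7822.

2.7822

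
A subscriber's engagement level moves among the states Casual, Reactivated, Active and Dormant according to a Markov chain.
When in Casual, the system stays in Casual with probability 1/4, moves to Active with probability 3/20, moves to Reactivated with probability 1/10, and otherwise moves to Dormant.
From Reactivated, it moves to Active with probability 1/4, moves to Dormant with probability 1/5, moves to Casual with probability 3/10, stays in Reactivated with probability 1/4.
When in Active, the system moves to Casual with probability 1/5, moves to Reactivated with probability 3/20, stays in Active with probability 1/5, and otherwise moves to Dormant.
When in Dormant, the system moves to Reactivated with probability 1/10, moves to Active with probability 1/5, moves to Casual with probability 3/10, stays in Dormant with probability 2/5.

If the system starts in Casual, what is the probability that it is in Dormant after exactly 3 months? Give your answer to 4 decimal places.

Propagate the distribution vector 3 months from Casual.
After 0 months: (1.0000, 0.0000, 0.0000, 0.0000)
After 1 month: (0.2500, 0.1000, 0.1500, 0.5000)
After 2 months: (0.2725, 0.1225, 0.1925, 0.4125)
After 3 months: (0.2671, 0.1280, 0.1925, 0.4124)
P(in Dormant after 3 months) = 0.4124

0.4124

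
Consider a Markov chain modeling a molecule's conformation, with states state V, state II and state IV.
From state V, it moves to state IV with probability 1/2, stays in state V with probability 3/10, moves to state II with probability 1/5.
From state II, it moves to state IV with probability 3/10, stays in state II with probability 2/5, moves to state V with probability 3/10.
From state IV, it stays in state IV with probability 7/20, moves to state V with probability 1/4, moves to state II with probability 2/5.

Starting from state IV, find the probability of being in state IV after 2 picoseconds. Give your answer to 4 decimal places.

0.3675

Sum over the intermediate state after 1 picosecond:
P = P(state IV→state V)·P(state V→state IV) + P(state IV→state II)·P(state II→state IV) + P(state IV→state IV)·P(state IV→state IV)
  = 0.25×0.5 + 0.4×0.3 + 0.35×0.35
  = 0.1250 + 0.1200 + 0.1225 = 0.3675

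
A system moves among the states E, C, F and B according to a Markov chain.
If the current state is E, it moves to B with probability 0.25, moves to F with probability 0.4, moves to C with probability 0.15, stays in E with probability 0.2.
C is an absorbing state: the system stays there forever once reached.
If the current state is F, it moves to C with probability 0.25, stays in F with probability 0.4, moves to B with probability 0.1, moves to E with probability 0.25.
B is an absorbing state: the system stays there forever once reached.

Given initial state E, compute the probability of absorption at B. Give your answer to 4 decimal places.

0.5000

Let h(s) be the probability of absorption at B starting from transient state s. Then h(B) = 1 and h(C) = 0. By first-step analysis:
h(E) = 0.2·h(E) + 0.15·0 + 0.4·h(F) + 0.25·1
h(F) = 0.25·h(E) + 0.25·0 + 0.4·h(F) + 0.1·1
Solving: h(E) = 0.5000, h(F) = 0.3750.
Starting from E, the probability is 0.5000.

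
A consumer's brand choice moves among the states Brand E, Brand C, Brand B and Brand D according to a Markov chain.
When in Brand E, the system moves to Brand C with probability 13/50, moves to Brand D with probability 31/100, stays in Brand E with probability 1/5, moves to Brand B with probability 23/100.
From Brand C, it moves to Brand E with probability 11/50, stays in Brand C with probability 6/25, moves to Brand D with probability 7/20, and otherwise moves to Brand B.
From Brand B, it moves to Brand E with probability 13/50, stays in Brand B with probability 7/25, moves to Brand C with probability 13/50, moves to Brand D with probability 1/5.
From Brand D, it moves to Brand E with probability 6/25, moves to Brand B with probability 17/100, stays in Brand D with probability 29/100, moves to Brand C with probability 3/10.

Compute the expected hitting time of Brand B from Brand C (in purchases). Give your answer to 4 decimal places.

Let t(s) be the expected number of purchases to first reach Brand B from state s, with t(Brand B) = 0. Conditioning on the first purchase:
t(Brand E) = 1 + 0.2·t(Brand E) + 0.26·t(Brand C) + 0.31·t(Brand D)
t(Brand C) = 1 + 0.22·t(Brand E) + 0.24·t(Brand C) + 0.35·t(Brand D)
t(Brand D) = 1 + 0.24·t(Brand E) + 0.3·t(Brand C) + 0.29·t(Brand D)
Solving: t(Brand E) = 4.9889, t(Brand C) = 5.1963, t(Brand D) = 5.2905.
Expected purchases from Brand C to Brand B: 5.1963.

5.1963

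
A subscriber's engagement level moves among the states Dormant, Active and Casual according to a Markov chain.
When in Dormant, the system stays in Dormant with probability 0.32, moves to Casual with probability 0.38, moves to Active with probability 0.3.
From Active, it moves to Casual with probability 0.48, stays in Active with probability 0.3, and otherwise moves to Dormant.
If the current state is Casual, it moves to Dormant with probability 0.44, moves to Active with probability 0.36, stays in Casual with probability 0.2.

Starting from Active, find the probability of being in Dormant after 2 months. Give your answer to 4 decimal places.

0.3476

Sum over the intermediate state after 1 month:
P = P(Active→Dormant)·P(Dormant→Dormant) + P(Active→Active)·P(Active→Dormant) + P(Active→Casual)·P(Casual→Dormant)
  = 0.22×0.32 + 0.3×0.22 + 0.48×0.44
  = 0.0704 + 0.0660 + 0.2112 = 0.3476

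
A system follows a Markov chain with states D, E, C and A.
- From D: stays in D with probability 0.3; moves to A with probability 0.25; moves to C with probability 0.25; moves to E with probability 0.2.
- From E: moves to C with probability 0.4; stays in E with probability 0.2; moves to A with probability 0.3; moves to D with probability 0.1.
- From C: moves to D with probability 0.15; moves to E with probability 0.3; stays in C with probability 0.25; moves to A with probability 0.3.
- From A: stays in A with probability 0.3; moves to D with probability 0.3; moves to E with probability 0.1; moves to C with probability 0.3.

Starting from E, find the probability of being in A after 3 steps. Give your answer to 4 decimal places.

Propagate the distribution vector 3 steps from E.
After 0 steps: (0.0000, 1.0000, 0.0000, 0.0000)
After 1 step: (0.1000, 0.2000, 0.4000, 0.3000)
After 2 steps: (0.2000, 0.2100, 0.2950, 0.2950)
After 3 steps: (0.2138, 0.2000, 0.2963, 0.2900)
P(in A after 3 steps) = 0.2900

0.2900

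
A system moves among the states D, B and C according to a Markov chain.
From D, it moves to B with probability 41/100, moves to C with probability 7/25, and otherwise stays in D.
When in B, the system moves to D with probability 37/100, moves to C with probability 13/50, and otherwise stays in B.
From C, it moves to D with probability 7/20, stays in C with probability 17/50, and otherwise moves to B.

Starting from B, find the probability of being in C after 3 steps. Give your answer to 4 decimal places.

0.2899

Propagate the distribution vector 3 steps from B.
After 0 steps: (0.0000, 1.0000, 0.0000)
After 1 step: (0.3700, 0.3700, 0.2600)
After 2 steps: (0.3426, 0.3692, 0.2882)
After 3 steps: (0.3437, 0.3664, 0.2899)
P(in C after 3 steps) = 0.2899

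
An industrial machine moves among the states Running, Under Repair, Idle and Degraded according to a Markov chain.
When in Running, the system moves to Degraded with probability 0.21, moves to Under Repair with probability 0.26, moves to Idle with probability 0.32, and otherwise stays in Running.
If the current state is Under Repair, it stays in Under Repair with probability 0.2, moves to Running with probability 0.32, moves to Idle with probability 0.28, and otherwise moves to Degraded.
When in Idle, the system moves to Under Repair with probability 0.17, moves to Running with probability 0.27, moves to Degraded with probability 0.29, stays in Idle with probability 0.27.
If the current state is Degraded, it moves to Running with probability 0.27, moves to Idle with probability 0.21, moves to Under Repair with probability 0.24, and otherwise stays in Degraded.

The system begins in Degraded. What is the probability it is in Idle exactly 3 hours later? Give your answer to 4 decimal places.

0.2709

Propagate the distribution vector 3 hours from Degraded.
After 0 hours: (0.0000, 0.0000, 0.0000, 1.0000)
After 1 hour: (0.2700, 0.2400, 0.2100, 0.2800)
After 2 hours: (0.2658, 0.2211, 0.2691, 0.2440)
After 3 hours: (0.2651, 0.2176, 0.2709, 0.2464)
P(in Idle after 3 hours) = 0.2709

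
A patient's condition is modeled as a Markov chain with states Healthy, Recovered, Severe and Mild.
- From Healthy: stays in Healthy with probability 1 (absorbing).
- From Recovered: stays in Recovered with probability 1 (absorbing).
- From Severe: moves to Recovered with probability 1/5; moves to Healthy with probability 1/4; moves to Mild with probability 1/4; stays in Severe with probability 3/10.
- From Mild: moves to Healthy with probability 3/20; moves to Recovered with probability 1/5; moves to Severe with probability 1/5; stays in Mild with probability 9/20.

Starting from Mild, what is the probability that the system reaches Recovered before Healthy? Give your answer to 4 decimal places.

0.5373

Let h(s) be the probability of absorption at Recovered starting from transient state s. Then h(Recovered) = 1 and h(Healthy) = 0. By first-step analysis:
h(Severe) = 0.25·0 + 0.2·1 + 0.3·h(Severe) + 0.25·h(Mild)
h(Mild) = 0.15·0 + 0.2·1 + 0.2·h(Severe) + 0.45·h(Mild)
Solving: h(Severe) = 0.4776, h(Mild) = 0.5373.
Starting from Mild, the probability is 0.5373.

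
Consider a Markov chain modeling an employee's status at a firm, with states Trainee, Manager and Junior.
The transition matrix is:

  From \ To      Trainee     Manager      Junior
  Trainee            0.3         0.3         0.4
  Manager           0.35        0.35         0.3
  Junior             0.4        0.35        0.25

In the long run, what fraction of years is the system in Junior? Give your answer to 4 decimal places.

Let the stationary distribution be π with π = πP and π_1 + π_2 + π_3 = 1.
π_1 = 0.3·π_1 + 0.35·π_2 + 0.4·π_3
π_2 = 0.3·π_1 + 0.35·π_2 + 0.35·π_3
Solving with the normalization constraint gives π = (0.3485, 0.3326, 0.3189).
So the stationary probability of Junior is 0.3189.

0.3189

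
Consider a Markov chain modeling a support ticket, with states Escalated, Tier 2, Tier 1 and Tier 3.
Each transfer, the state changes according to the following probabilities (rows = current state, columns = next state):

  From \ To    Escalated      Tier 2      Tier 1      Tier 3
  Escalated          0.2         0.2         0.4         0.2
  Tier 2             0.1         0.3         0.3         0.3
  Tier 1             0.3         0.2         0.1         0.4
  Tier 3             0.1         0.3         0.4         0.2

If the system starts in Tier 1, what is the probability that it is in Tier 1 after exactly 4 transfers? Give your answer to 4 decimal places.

0.2943

Propagate the distribution vector 4 transfers from Tier 1.
After 0 transfers: (0.0000, 0.0000, 1.0000, 0.0000)
After 1 transfer: (0.3000, 0.2000, 0.1000, 0.4000)
After 2 transfers: (0.1500, 0.2600, 0.3500, 0.2400)
After 3 transfers: (0.1850, 0.2500, 0.2690, 0.2960)
After 4 transfers: (0.1723, 0.2546, 0.2943, 0.2788)
P(in Tier 1 after 4 transfers) = 0.2943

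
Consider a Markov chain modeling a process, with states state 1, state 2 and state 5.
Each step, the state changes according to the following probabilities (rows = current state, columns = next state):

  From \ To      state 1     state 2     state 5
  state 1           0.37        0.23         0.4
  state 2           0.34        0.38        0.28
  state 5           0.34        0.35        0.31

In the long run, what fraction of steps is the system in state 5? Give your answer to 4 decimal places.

Let the stationary distribution be π with π = πP and π_1 + π_2 + π_3 = 1.
π_1 = 0.37·π_1 + 0.34·π_2 + 0.34·π_3
π_2 = 0.23·π_1 + 0.38·π_2 + 0.35·π_3
Solving with the normalization constraint gives π = (0.3505, 0.3175, 0.3320).
So the stationary probability of state 5 is 0.3320.

0.3320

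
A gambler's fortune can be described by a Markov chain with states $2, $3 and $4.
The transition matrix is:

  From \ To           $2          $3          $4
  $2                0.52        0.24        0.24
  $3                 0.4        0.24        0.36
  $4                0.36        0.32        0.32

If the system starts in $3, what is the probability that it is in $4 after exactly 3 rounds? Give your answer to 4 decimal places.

0.2961

Propagate the distribution vector 3 rounds from $3.
After 0 rounds: (0.0000, 1.0000, 0.0000)
After 1 round: (0.4000, 0.2400, 0.3600)
After 2 rounds: (0.4336, 0.2688, 0.2976)
After 3 rounds: (0.4401, 0.2638, 0.2961)
P(in $4 after 3 rounds) = 0.2961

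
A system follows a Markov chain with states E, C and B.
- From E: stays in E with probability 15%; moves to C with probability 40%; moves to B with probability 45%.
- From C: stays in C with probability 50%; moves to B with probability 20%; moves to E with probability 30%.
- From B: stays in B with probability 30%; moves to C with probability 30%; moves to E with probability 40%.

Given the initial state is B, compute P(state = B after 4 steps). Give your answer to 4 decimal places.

Propagate the distribution vector 4 steps from B.
After 0 steps: (0.0000, 0.0000, 1.0000)
After 1 step: (0.4000, 0.3000, 0.3000)
After 2 steps: (0.2700, 0.4000, 0.3300)
After 3 steps: (0.2925, 0.4070, 0.3005)
After 4 steps: (0.2862, 0.4107, 0.3032)
P(in B after 4 steps) = 0.3032

0.3032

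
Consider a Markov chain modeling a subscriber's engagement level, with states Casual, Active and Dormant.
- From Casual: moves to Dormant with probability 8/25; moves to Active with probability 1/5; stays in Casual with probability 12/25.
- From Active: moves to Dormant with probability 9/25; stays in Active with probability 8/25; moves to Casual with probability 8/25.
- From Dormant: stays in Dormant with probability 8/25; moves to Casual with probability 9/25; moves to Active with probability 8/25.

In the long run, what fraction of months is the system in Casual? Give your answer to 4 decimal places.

0.3967

Let the stationary distribution be π with π = πP and π_1 + π_2 + π_3 = 1.
π_1 = 0.48·π_1 + 0.32·π_2 + 0.36·π_3
π_2 = 0.2·π_1 + 0.32·π_2 + 0.32·π_3
Solving with the normalization constraint gives π = (0.3967, 0.2724, 0.3309).
So the stationary probability of Casual is 0.3967.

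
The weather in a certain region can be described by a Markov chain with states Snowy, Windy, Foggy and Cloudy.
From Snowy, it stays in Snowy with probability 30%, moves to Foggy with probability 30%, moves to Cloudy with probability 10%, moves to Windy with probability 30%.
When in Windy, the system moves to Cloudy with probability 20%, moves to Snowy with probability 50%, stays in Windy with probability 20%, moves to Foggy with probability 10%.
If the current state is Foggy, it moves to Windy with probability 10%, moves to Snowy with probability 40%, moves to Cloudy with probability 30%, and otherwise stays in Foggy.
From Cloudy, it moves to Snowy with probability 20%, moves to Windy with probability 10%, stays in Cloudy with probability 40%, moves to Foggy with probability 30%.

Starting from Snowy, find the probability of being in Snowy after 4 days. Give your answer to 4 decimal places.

Propagate the distribution vector 4 days from Snowy.
After 0 days: (1.0000, 0.0000, 0.0000, 0.0000)
After 1 day: (0.3000, 0.3000, 0.3000, 0.1000)
After 2 days: (0.3800, 0.1900, 0.2100, 0.2200)
After 3 days: (0.3370, 0.1950, 0.2410, 0.2270)
After 4 days: (0.3404, 0.1869, 0.2369, 0.2358)
P(in Snowy after 4 days) = 0.3404

0.3404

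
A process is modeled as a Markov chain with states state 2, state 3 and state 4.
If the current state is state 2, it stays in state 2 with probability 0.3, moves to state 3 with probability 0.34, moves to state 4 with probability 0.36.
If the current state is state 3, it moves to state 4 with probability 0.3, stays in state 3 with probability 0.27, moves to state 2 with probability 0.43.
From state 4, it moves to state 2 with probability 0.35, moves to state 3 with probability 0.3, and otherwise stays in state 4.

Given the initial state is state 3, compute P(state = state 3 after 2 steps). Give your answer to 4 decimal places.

Sum over the intermediate state after 1 step:
P = P(state 3→state 2)·P(state 2→state 3) + P(state 3→state 3)·P(state 3→state 3) + P(state 3→state 4)·P(state 4→state 3)
  = 0.43×0.34 + 0.27×0.27 + 0.3×0.3
  = 0.1462 + 0.0729 + 0.0900 = 0.3091

0.3091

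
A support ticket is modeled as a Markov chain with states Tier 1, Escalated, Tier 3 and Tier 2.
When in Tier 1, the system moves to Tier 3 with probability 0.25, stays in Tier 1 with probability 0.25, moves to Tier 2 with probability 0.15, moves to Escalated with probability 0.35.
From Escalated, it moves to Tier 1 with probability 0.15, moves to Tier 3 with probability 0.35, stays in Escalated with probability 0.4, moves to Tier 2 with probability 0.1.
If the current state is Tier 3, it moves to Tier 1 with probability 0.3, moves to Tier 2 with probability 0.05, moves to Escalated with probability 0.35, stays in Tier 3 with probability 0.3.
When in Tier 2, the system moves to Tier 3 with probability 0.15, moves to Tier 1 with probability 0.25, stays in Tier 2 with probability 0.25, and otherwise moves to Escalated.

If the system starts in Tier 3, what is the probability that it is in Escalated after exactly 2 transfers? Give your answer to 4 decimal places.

Propagate the distribution vector 2 transfers from Tier 3.
After 0 transfers: (0.0000, 0.0000, 1.0000, 0.0000)
After 1 transfer: (0.3000, 0.3500, 0.3000, 0.0500)
After 2 transfers: (0.2300, 0.3675, 0.2950, 0.1075)
P(in Escalated after 2 transfers) = 0.3675

0.3675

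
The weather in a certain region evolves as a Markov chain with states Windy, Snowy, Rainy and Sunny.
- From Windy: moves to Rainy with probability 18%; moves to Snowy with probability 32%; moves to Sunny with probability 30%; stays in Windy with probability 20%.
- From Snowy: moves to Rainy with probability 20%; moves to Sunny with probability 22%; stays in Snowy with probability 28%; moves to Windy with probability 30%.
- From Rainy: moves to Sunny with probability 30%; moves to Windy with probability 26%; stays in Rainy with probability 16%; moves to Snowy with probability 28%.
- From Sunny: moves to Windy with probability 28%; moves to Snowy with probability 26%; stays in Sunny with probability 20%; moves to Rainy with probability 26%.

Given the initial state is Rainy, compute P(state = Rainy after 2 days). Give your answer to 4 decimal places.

0.2064

Propagate the distribution vector 2 days from Rainy.
After 0 days: (0.0000, 0.0000, 1.0000, 0.0000)
After 1 day: (0.2600, 0.2800, 0.1600, 0.3000)
After 2 days: (0.2616, 0.2844, 0.2064, 0.2476)
P(in Rainy after 2 days) = 0.2064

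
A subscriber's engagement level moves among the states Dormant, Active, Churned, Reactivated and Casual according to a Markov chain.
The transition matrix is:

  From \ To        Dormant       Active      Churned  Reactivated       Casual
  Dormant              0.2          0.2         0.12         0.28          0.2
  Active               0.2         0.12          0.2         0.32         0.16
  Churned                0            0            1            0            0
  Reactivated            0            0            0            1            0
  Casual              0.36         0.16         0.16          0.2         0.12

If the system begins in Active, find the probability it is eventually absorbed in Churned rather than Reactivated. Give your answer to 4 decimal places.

0.3757

Let h(s) be the probability of absorption at Churned starting from transient state s. Then h(Churned) = 1 and h(Reactivated) = 0. By first-step analysis:
h(Dormant) = 0.2·h(Dormant) + 0.2·h(Active) + 0.12·1 + 0.28·0 + 0.2·h(Casual)
h(Active) = 0.2·h(Dormant) + 0.12·h(Active) + 0.2·1 + 0.32·0 + 0.16·h(Casual)
h(Casual) = 0.36·h(Dormant) + 0.16·h(Active) + 0.16·1 + 0.2·0 + 0.12·h(Casual)
Solving: h(Dormant) = 0.3414, h(Active) = 0.3757, h(Casual) = 0.3898.
Starting from Active, the probability is 0.3757.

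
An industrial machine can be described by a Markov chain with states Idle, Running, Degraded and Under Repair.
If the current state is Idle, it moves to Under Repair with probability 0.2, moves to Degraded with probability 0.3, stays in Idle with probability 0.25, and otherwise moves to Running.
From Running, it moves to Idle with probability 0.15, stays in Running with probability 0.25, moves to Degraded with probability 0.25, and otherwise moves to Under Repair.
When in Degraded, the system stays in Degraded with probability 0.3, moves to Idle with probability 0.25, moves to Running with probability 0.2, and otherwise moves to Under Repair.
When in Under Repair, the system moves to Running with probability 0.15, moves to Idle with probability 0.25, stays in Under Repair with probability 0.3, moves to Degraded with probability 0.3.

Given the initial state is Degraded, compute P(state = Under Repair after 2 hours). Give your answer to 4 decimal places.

Propagate the distribution vector 2 hours from Degraded.
After 0 hours: (0.0000, 0.0000, 1.0000, 0.0000)
After 1 hour: (0.2500, 0.2000, 0.3000, 0.2500)
After 2 hours: (0.2300, 0.2100, 0.2900, 0.2700)
P(in Under Repair after 2 hours) = 0.2700

0.2700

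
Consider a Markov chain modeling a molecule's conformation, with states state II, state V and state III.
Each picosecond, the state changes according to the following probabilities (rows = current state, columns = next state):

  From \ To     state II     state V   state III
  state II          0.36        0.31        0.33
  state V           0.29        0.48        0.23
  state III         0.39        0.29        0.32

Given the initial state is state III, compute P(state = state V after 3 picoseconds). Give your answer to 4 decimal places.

Propagate the distribution vector 3 picoseconds from state III.
After 0 picoseconds: (0.0000, 0.0000, 1.0000)
After 1 picosecond: (0.3900, 0.2900, 0.3200)
After 2 picoseconds: (0.3493, 0.3529, 0.2978)
After 3 picoseconds: (0.3442, 0.3640, 0.2917)
P(in state V after 3 picoseconds) = 0.3640

0.3640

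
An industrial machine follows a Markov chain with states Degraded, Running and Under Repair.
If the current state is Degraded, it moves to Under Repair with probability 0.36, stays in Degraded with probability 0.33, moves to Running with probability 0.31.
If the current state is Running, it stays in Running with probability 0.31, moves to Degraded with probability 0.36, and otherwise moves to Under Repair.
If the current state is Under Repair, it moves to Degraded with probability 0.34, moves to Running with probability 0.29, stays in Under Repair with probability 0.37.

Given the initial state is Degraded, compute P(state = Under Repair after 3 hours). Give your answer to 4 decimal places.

0.3545

Propagate the distribution vector 3 hours from Degraded.
After 0 hours: (1.0000, 0.0000, 0.0000)
After 1 hour: (0.3300, 0.3100, 0.3600)
After 2 hours: (0.3429, 0.3028, 0.3543)
After 3 hours: (0.3426, 0.3029, 0.3545)
P(in Under Repair after 3 hours) = 0.3545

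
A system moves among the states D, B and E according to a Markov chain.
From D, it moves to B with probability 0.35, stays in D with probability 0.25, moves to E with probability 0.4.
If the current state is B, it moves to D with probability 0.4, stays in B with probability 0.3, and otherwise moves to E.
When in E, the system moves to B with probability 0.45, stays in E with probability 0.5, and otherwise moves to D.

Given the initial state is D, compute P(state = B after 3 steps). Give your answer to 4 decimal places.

Propagate the distribution vector 3 steps from D.
After 0 steps: (1.0000, 0.0000, 0.0000)
After 1 step: (0.2500, 0.3500, 0.4000)
After 2 steps: (0.2225, 0.3725, 0.4050)
After 3 steps: (0.2249, 0.3719, 0.4033)
P(in B after 3 steps) = 0.3719

0.3719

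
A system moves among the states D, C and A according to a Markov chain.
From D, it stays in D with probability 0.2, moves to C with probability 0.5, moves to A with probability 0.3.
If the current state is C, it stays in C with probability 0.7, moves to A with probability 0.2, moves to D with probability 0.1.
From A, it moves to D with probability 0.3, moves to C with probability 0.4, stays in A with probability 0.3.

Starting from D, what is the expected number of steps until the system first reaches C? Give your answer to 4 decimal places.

2.1277

Let t(s) be the expected number of steps to first reach C from state s, with t(C) = 0. Conditioning on the first step:
t(D) = 1 + 0.2·t(D) + 0.3·t(A)
t(A) = 1 + 0.3·t(D) + 0.3·t(A)
Solving: t(D) = 2.1277, t(A) = 2.3404.
Expected steps from D to C: 2.1277.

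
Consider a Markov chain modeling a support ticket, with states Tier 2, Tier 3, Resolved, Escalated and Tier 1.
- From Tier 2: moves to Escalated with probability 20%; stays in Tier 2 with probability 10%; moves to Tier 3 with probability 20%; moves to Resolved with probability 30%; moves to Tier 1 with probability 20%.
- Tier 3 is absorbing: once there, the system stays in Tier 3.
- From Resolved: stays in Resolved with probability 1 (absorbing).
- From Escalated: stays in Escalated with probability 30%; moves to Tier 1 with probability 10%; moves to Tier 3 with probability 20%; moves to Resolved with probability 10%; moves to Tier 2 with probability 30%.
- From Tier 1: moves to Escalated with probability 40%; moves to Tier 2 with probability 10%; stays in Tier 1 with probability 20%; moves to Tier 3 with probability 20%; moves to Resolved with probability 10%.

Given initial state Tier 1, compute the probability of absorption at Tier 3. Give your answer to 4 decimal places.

0.6000

Let h(s) be the probability of absorption at Tier 3 starting from transient state s. Then h(Tier 3) = 1 and h(Resolved) = 0. By first-step analysis:
h(Tier 2) = 0.1·h(Tier 2) + 0.2·1 + 0.3·0 + 0.2·h(Escalated) + 0.2·h(Tier 1)
h(Escalated) = 0.3·h(Tier 2) + 0.2·1 + 0.1·0 + 0.3·h(Escalated) + 0.1·h(Tier 1)
h(Tier 1) = 0.1·h(Tier 2) + 0.2·1 + 0.1·0 + 0.4·h(Escalated) + 0.2·h(Tier 1)
Solving: h(Tier 2) = 0.4842, h(Escalated) = 0.5789, h(Tier 1) = 0.6000.
Starting from Tier 1, the probability is 0.6000.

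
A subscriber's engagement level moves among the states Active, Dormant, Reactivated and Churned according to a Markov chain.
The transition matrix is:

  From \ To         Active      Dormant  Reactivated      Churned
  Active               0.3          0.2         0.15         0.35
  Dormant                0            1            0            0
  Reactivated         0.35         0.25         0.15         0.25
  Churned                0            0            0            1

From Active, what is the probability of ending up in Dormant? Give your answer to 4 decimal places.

0.3825

Let h(s) be the probability of absorption at Dormant starting from transient state s. Then h(Dormant) = 1 and h(Churned) = 0. By first-step analysis:
h(Active) = 0.3·h(Active) + 0.2·1 + 0.15·h(Reactivated) + 0.35·0
h(Reactivated) = 0.35·h(Active) + 0.25·1 + 0.15·h(Reactivated) + 0.25·0
Solving: h(Active) = 0.3825, h(Reactivated) = 0.4516.
Starting from Active, the probability is 0.3825.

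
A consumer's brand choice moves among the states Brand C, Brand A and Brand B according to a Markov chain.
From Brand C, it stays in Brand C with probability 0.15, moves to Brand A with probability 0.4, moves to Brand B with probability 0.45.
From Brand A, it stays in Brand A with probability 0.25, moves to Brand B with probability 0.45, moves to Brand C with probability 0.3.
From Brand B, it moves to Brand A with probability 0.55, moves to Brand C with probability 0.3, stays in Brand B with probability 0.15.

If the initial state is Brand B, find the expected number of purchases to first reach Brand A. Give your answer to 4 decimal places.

1.9574

Let t(s) be the expected number of purchases to first reach Brand A from state s, with t(Brand A) = 0. Conditioning on the first purchase:
t(Brand C) = 1 + 0.15·t(Brand C) + 0.45·t(Brand B)
t(Brand B) = 1 + 0.3·t(Brand C) + 0.15·t(Brand B)
Solving: t(Brand C) = 2.2128, t(Brand B) = 1.9574.
Expected purchases from Brand B to Brand A: 1.9574.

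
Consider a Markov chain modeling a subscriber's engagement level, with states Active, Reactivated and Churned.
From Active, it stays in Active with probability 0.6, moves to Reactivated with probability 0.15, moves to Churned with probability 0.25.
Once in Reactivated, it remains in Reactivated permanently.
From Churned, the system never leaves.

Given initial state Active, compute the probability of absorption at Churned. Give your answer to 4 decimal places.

Let h(s) be the probability of absorption at Churned starting from transient state s. Then h(Churned) = 1 and h(Reactivated) = 0. By first-step analysis:
h(Active) = 0.6·h(Active) + 0.15·0 + 0.25·1
Solving: h(Active) = 0.6250.
Starting from Active, the probability is 0.6250.

0.6250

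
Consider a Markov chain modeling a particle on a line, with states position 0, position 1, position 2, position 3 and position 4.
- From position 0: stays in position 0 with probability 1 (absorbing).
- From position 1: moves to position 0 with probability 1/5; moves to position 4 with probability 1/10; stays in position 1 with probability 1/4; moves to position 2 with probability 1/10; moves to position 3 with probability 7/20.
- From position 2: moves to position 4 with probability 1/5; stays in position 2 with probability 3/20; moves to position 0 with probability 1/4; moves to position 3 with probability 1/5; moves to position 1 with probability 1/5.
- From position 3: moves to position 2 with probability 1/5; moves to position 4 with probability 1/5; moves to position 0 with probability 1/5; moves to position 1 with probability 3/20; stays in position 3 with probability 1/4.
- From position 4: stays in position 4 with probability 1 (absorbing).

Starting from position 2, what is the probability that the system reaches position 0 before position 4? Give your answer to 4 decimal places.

Let h(s) be the probability of absorption at position 0 starting from transient state s. Then h(position 0) = 1 and h(position 4) = 0. By first-step analysis:
h(position 1) = 0.2·1 + 0.25·h(position 1) + 0.1·h(position 2) + 0.35·h(position 3) + 0.1·0
h(position 2) = 0.25·1 + 0.2·h(position 1) + 0.15·h(position 2) + 0.2·h(position 3) + 0.2·0
h(position 3) = 0.2·1 + 0.15·h(position 1) + 0.2·h(position 2) + 0.25·h(position 3) + 0.2·0
Solving: h(position 1) = 0.5902, h(position 2) = 0.5585, h(position 3) = 0.5336.
Starting from position 2, the probability is 0.5585.

0.5585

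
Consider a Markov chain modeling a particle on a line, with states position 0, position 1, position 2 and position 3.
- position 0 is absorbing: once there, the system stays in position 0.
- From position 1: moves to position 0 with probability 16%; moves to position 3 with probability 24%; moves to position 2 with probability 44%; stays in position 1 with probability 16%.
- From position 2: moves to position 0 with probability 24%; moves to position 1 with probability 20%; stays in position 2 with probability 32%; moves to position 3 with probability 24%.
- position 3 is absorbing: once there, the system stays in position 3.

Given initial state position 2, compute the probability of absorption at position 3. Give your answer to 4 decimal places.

0.5166

Let h(s) be the probability of absorption at position 3 starting from transient state s. Then h(position 3) = 1 and h(position 0) = 0. By first-step analysis:
h(position 1) = 0.16·0 + 0.16·h(position 1) + 0.44·h(position 2) + 0.24·1
h(position 2) = 0.24·0 + 0.2·h(position 1) + 0.32·h(position 2) + 0.24·1
Solving: h(position 1) = 0.5563, h(position 2) = 0.5166.
Starting from position 2, the probability is 0.5166.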